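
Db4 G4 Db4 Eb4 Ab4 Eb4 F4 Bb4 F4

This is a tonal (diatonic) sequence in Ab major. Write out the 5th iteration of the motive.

Ab4 Db5 Ab4

Taking 3-note groups, the heads are Db4, Eb4, F4: the pattern moves up a 2nd.
Continuing the starts: G4 → Ab4.
Statement 5 starts on Ab4 and keeps the same diatonic contour: Ab4 Db5 Ab4.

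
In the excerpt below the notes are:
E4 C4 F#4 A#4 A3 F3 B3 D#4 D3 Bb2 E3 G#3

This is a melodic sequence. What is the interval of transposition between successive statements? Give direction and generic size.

down a 5th

Unit = 4 notes; the statements start on E4, A3, D3, moving down a 5th each time.
E4 to A3 is down a 5th.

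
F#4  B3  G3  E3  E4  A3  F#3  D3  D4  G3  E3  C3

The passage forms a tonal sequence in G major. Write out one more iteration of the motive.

The 4-note cells begin on F#4, E4, D4 — each down a 2nd from the last.
From C4 the diatonic shape gives C4 F#3 D3 B2.

C4 F#3 D3 B2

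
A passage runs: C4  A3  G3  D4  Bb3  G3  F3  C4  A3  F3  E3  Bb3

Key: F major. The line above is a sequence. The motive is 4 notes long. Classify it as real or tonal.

Every note is diatonic to F major.
Cell 1 has -3 semitones from note 1 to 2, but cell 3 has -4 — the interval quality changes while the contour stays the same, which is the hallmark of a tonal sequence.

tonal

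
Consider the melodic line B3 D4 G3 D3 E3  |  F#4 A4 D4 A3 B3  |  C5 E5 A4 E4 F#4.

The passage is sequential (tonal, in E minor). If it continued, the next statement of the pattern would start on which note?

G5

Unit = 5 notes; the statements start on B3, F#4, C5, moving up a 5th each time.
One more step up a 5th gives G5.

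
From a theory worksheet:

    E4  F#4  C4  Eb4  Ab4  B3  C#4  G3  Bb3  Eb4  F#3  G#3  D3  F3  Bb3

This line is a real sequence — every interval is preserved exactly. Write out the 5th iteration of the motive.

G#2 A#2 E2 G2 C3

Taking 5-note groups, the heads are E4, B3, F#3: the pattern moves down a 4th.
Carrying on: C#3 → G#2.
Statement 5 starts on G#2 and keeps the same exact contour: G#2 A#2 E2 G2 C3.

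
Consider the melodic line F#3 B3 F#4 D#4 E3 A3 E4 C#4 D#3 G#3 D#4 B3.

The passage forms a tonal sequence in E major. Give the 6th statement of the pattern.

Taking 4-note groups, the heads are F#3, E3, D#3: the pattern moves down a 2nd.
Continuing the starts: C#3 → B2 → A2.
So cell 6 is A2 D#3 A3 F#3.

A2 D#3 A3 F#3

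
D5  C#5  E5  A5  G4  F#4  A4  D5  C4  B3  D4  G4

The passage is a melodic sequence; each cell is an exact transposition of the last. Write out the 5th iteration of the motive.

With a 4-note motive the entries are D5, G4, C4, each down a 5th from the previous.
Carrying on: F3 → Bb2.
Statement 5 starts on Bb2 and keeps the same exact contour: Bb2 A2 C3 F3.

Bb2 A2 C3 F3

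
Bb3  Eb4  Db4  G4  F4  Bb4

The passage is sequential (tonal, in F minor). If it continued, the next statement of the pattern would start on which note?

The 2-note cells begin on Bb3, Db4, F4 — each up a 3rd from the last.
One more step up a 3rd gives Ab4.

Ab4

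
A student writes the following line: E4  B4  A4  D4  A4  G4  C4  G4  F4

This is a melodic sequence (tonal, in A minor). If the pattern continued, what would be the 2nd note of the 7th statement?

C4

Grouping in 3s, the 2nd note of each cell is B4, A4, G4.
Carrying that down a 2nd forward: F4 → E4 → D4 → C4.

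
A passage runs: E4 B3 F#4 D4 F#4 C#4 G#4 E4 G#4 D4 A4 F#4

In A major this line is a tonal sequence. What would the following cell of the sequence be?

A4 E4 B4 G#4

Taking 4-note groups, the heads are E4, F#4, G#4: the pattern moves up a 2nd.
From A4 the diatonic shape gives A4 E4 B4 G#4.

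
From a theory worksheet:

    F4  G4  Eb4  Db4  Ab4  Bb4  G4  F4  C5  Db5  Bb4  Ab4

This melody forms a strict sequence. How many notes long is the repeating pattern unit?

4

12 notes total. Splitting into 3 groups of 4:
F4 G4 Eb4 Db4 | Ab4 Bb4 G4 F4 | C5 Db5 Bb4 Ab4
Each cell is the previous one up a 3rd — so the unit is 4 notes.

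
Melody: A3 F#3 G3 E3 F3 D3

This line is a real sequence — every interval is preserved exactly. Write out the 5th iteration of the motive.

With a 2-note motive the entries are A3, G3, F3, each down a 2nd from the previous.
Carrying on: Eb3 → Db3.
From Db3 the exact shape gives Db3 Bb2.

Db3 Bb2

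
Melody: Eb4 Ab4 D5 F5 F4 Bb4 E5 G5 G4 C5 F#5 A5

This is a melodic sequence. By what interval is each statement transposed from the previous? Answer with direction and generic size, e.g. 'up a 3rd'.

up a 2nd

Unit = 4 notes; the statements start on Eb4, F4, G4, moving up a 2nd each time.
Eb4 to F4 is up a 2nd.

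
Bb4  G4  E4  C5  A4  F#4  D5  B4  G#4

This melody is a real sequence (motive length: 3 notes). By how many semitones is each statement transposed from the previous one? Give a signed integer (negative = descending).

Unit = 3 notes; the statements start on Bb4, C5, D5, moving up a 2nd each time.
Bb4 to C5 spans +2 semitones.

2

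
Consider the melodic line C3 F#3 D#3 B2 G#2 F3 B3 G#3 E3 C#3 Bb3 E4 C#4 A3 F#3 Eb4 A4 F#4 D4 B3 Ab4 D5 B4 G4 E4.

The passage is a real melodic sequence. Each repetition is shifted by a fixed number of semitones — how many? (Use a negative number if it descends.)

5

With a 5-note motive the entries are C3, F3, Bb3, Eb4, Ab4, each up a 4th from the previous.
C3 to F3 spans +5 semitones.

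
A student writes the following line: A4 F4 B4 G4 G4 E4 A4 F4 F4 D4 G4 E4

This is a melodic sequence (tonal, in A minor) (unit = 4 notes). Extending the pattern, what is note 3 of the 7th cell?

C4

The unit is 4 notes. Position-3 pitches of the 3 shown cells: B4, A4, G4.
Extending down a 2nd: F4 → E4 → D4 → C4.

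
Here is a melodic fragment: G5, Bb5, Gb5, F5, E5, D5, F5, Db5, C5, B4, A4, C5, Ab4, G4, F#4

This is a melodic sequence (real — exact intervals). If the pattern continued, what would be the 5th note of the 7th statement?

A#2

With 5-note cells, note 5 of each statement runs E5, B4, F#4.
Each moves down a 4th. Continuing: C#4 → G#3 → D#3 → A#2.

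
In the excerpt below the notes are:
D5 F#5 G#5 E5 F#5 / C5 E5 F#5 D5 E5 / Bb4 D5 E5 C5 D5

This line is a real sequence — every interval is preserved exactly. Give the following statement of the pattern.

Unit = 5 notes; the statements start on D5, C5, Bb4, moving down a 2nd each time.
From Ab4 the exact shape gives Ab4 C5 D5 Bb4 C5.

Ab4 C5 D5 Bb4 C5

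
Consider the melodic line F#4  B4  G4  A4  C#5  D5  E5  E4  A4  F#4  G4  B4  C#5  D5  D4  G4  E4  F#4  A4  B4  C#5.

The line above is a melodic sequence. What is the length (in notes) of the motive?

There are 21 notes; a 7-note unit gives 3 cells:
F#4 B4 G4 A4 C#5 D5 E5 | E4 A4 F#4 G4 B4 C#5 D5 | D4 G4 E4 F#4 A4 B4 C#5
That's a consistent down a 2nd shift per cell, and no other grouping gives one.

7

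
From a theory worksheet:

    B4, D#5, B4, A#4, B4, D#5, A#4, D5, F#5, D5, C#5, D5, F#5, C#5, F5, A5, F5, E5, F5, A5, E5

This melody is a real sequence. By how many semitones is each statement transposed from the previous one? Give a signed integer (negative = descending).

3

With a 7-note motive the entries are B4, D5, F5, each up a 3rd from the previous.
B4→D5 is 74 − 71 = 3 semitones.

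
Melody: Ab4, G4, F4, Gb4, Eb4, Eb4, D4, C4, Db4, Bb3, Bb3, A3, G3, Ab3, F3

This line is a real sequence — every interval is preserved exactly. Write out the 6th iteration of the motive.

With a 5-note motive the entries are Ab4, Eb4, Bb3, each down a 4th from the previous.
Extending down a 4th: F3 → C3 → G2.
So cell 6 is G2 F#2 E2 F2 D2.

G2 F#2 E2 F2 D2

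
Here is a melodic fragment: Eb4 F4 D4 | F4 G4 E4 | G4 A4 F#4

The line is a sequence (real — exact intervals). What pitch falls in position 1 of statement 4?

A4

Grouping in 3s, the 1st note of each cell is Eb4, F4, G4.
Each moves up a 2nd; the next is A4.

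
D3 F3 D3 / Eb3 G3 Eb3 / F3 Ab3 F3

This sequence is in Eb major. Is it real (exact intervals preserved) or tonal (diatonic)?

tonal

Every note is diatonic to Eb major.
Cell 1 has +3 semitones from note 1 to 2, but cell 2 has +4 — the interval quality changes while the contour stays the same, which is the hallmark of a tonal sequence.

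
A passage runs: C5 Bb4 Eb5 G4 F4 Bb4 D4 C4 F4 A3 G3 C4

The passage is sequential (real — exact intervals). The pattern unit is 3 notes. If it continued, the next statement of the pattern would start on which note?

E3

The 3-note cells begin on C5, G4, D4, A3 — each down a 4th from the last.
The next head, down a 4th from A3, is E3.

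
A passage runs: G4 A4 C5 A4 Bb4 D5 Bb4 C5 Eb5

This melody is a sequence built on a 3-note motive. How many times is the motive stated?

9 notes in groups of 3 gives 9/3 = 3 statements.
Starts: G4, A4, Bb4 — each up a 2nd.

3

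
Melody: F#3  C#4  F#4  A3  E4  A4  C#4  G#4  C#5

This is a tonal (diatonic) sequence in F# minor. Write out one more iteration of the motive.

The 3-note cells begin on F#3, A3, C#4 — each up a 3rd from the last.
Statement 4 starts on E4 and keeps the same diatonic contour: E4 B4 E5.

E4 B4 E5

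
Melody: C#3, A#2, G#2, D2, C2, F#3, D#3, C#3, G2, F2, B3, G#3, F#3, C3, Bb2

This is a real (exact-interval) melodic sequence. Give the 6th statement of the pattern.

With a 5-note motive the entries are C#3, F#3, B3, each up a 4th from the previous.
Extending up a 4th: E4 → A4 → D5.
From D5 the exact shape gives D5 B4 A4 Eb4 Db4.

D5 B4 A4 Eb4 Db4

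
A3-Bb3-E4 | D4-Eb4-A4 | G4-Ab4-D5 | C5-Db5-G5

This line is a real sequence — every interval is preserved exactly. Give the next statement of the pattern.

The 3-note cells begin on A3, D4, G4, C5 — each up a 4th from the last.
So cell 5 is F5 Gb5 C6.

F5 Gb5 C6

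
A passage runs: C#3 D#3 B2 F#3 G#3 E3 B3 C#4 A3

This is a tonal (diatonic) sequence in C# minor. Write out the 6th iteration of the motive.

D#5 E5 C#5

Taking 3-note groups, the heads are C#3, F#3, B3: the pattern moves up a 4th.
Extending up a 4th: E4 → A4 → D#5.
From D#5 the diatonic shape gives D#5 E5 C#5.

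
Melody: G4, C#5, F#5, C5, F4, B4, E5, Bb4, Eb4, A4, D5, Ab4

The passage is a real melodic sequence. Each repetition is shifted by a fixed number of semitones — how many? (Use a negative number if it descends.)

-2

With a 4-note motive the entries are G4, F4, Eb4, each down a 2nd from the previous.
Counting half-steps from G4 to F4: -2.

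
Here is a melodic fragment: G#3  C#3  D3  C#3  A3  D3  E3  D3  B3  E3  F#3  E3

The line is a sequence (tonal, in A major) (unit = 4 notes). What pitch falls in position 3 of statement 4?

G#3

With 4-note cells, note 3 of each statement runs D3, E3, F#3.
Each moves up a 2nd; the next is G#3.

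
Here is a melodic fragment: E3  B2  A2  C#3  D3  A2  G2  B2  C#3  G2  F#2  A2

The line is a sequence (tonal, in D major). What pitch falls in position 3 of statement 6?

The unit is 4 notes. Position-3 pitches of the 3 shown cells: A2, G2, F#2.
Carrying that down a 2nd forward: E2 → D2 → C#2.

C#2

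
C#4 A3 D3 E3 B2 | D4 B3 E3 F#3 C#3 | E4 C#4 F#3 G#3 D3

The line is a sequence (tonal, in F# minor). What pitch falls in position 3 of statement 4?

G#3

Grouping in 5s, the 3rd note of each cell is D3, E3, F#3.
One more up a 2nd gives G#3.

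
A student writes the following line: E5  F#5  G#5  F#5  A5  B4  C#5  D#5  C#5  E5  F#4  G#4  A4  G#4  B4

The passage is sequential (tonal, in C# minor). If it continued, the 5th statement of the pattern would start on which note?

G#3

The 5-note cells begin on E5, B4, F#4 — each down a 4th from the last.
Extending the heads down a 4th: C#4 → G#3.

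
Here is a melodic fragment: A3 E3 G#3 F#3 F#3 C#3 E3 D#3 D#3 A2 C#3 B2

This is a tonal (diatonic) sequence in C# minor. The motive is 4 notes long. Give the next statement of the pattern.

Unit = 4 notes; the statements start on A3, F#3, D#3, moving down a 3rd each time.
Statement 4 starts on B2 and keeps the same diatonic contour: B2 F#2 A2 G#2.

B2 F#2 A2 G#2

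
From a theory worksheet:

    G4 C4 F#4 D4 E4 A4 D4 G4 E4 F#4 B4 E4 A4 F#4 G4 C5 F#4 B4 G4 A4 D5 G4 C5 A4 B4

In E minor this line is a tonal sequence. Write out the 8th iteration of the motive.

Unit = 5 notes; the statements start on G4, A4, B4, C5, D5, moving up a 2nd each time.
Carrying on: E5 → F#5 → G5.
Statement 8 starts on G5 and keeps the same diatonic contour: G5 C5 F#5 D5 E5.

G5 C5 F#5 D5 E5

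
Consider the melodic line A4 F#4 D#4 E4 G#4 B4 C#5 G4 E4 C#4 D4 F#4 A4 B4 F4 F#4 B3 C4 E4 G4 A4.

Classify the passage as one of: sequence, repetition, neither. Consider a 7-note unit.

neither

Note 2 of cell 3 is F#4; if this were a sequence it would be D4. No unit length gives a consistent transposition pattern.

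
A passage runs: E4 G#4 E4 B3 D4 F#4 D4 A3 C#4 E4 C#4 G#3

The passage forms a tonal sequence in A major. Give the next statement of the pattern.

B3 D4 B3 F#3

The 4-note cells begin on E4, D4, C#4 — each down a 2nd from the last.
Statement 4 starts on B3 and keeps the same diatonic contour: B3 D4 B3 F#3.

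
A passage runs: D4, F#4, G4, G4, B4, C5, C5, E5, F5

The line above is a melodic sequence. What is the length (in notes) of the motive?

3

Try groups of 3 (3 cells in 9 notes):
D4 F#4 G4 | G4 B4 C5 | C5 E5 F5
Every group is a transposition up a 4th of the one before; no shorter unit works.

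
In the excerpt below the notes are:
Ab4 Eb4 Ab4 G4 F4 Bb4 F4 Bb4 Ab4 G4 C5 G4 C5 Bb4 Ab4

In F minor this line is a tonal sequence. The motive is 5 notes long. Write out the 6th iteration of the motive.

With a 5-note motive the entries are Ab4, Bb4, C5, each up a 2nd from the previous.
Extending up a 2nd: Db5 → Eb5 → F5.
So cell 6 is F5 C5 F5 Eb5 Db5.

F5 C5 F5 Eb5 Db5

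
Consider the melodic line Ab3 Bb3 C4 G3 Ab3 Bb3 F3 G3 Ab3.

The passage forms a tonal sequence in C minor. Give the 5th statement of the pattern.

Taking 3-note groups, the heads are Ab3, G3, F3: the pattern moves down a 2nd.
Continuing the starts: Eb3 → D3.
So cell 5 is D3 Eb3 F3.

D3 Eb3 F3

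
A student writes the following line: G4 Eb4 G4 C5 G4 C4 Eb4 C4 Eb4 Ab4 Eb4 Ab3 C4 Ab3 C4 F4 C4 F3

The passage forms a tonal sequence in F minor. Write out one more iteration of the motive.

Ab3 F3 Ab3 Db4 Ab3 Db3

Unit = 6 notes; the statements start on G4, Eb4, C4, moving down a 3rd each time.
So cell 4 is Ab3 F3 Ab3 Db4 Ab3 Db3.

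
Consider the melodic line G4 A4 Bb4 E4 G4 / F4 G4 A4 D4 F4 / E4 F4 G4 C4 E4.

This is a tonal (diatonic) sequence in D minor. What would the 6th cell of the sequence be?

Bb3 C4 D4 G3 Bb3

Taking 5-note groups, the heads are G4, F4, E4: the pattern moves down a 2nd.
Continuing the starts: D4 → C4 → Bb3.
From Bb3 the diatonic shape gives Bb3 C4 D4 G3 Bb3.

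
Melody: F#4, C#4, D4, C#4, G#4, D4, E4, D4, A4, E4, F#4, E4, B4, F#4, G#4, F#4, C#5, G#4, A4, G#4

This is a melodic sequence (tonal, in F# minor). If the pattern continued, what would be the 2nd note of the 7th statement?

B4

With 4-note cells, note 2 of each statement runs C#4, D4, E4, F#4, G#4.
Extending up a 2nd: A4 → B4.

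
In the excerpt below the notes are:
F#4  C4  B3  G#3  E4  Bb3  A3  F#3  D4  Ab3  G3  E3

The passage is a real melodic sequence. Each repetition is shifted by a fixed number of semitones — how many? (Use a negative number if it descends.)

Unit = 4 notes; the statements start on F#4, E4, D4, moving down a 2nd each time.
F#4→E4 is 64 − 66 = -2 semitones.

-2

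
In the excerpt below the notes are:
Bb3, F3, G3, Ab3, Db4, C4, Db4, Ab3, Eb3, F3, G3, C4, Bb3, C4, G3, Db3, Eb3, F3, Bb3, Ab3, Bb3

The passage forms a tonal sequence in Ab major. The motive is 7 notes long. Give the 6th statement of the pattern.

With a 7-note motive the entries are Bb3, Ab3, G3, each down a 2nd from the previous.
Carrying on: F3 → Eb3 → Db3.
So cell 6 is Db3 Ab2 Bb2 C3 F3 Eb3 F3.

Db3 Ab2 Bb2 C3 F3 Eb3 F3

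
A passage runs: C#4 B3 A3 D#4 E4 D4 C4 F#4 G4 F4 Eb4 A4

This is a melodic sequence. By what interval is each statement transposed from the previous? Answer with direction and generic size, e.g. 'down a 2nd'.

up a 3rd

Unit = 4 notes; the statements start on C#4, E4, G4, moving up a 3rd each time.
C#4 to E4 is up a 3rd.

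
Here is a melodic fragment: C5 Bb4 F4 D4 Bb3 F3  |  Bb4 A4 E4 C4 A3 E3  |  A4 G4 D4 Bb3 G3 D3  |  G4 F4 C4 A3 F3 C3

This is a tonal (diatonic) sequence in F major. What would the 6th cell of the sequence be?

The 6-note cells begin on C5, Bb4, A4, G4 — each down a 2nd from the last.
Carrying on: F4 → E4.
Statement 6 starts on E4 and keeps the same diatonic contour: E4 D4 A3 F3 D3 A2.

E4 D4 A3 F3 D3 A2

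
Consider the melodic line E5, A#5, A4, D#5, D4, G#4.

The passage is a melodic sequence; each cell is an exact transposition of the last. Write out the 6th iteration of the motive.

F2 B2

Taking 2-note groups, the heads are E5, A4, D4: the pattern moves down a 5th.
Carrying on: G3 → C3 → F2.
Statement 6 starts on F2 and keeps the same exact contour: F2 B2.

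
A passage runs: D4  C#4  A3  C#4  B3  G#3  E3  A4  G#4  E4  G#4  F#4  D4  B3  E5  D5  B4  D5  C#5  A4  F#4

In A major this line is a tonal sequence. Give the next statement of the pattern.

With a 7-note motive the entries are D4, A4, E5, each up a 5th from the previous.
From B5 the diatonic shape gives B5 A5 F#5 A5 G#5 E5 C#5.

B5 A5 F#5 A5 G#5 E5 C#5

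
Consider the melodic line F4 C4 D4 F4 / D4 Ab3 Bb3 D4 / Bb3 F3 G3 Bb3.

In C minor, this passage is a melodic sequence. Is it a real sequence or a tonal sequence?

tonal

Every note is diatonic to C minor.
Cell 1 has -5 semitones from note 1 to 2, but cell 2 has -6 — the interval quality changes while the contour stays the same, which is the hallmark of a tonal sequence.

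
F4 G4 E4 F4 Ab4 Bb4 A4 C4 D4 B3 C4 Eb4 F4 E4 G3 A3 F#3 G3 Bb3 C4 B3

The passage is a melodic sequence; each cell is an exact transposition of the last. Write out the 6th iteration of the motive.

E2 F#2 D#2 E2 G2 A2 G#2

With a 7-note motive the entries are F4, C4, G3, each down a 4th from the previous.
Continuing the starts: D3 → A2 → E2.
So cell 6 is E2 F#2 D#2 E2 G2 A2 G#2.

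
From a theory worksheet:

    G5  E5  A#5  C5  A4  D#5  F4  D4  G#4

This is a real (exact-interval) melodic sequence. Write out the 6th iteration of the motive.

With a 3-note motive the entries are G5, C5, F4, each down a 5th from the previous.
Extending down a 5th: Bb3 → Eb3 → Ab2.
So cell 6 is Ab2 F2 B2.

Ab2 F2 B2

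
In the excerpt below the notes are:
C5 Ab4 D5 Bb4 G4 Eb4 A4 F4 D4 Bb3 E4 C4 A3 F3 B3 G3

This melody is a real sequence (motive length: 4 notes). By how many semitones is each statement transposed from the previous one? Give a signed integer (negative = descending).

-5

With a 4-note motive the entries are C5, G4, D4, A3, each down a 4th from the previous.
C5 to G4 spans -5 semitones.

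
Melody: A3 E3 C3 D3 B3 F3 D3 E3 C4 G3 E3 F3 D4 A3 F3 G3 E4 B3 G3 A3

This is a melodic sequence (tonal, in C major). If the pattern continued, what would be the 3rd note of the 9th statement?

D4

The unit is 4 notes. Position-3 pitches of the 5 shown cells: C3, D3, E3, F3, G3.
Each moves up a 2nd. Continuing: A3 → B3 → C4 → D4.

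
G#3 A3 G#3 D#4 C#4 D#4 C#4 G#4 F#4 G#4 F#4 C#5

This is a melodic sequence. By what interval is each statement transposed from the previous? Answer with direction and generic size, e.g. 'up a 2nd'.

Unit = 4 notes; the statements start on G#3, C#4, F#4, moving up a 4th each time.
From G#3 to C#4: up a 4th.

up a 4th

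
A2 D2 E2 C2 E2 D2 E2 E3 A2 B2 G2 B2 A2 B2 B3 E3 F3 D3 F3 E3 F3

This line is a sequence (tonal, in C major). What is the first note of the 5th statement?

C5

Unit = 7 notes; the statements start on A2, E3, B3, moving up a 5th each time.
Extending the heads up a 5th: F4 → C5.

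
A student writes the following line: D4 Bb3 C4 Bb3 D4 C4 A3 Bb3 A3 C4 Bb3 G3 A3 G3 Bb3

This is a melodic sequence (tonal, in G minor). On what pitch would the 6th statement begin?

With a 5-note motive the entries are D4, C4, Bb3, each down a 2nd from the previous.
Extending the heads down a 2nd: A3 → G3 → F3.

F3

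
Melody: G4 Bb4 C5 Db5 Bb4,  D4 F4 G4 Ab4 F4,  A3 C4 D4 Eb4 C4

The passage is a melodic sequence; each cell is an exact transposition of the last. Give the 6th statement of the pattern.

F#2 A2 B2 C3 A2

The 5-note cells begin on G4, D4, A3 — each down a 4th from the last.
Continuing the starts: E3 → B2 → F#2.
From F#2 the exact shape gives F#2 A2 B2 C3 A2.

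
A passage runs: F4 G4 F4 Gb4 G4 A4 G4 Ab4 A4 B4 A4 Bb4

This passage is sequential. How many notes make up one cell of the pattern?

4

12 notes total. Splitting into 3 groups of 4:
F4 G4 F4 Gb4 | G4 A4 G4 Ab4 | A4 B4 A4 Bb4
That's a consistent up a 2nd shift per cell, and no other grouping gives one.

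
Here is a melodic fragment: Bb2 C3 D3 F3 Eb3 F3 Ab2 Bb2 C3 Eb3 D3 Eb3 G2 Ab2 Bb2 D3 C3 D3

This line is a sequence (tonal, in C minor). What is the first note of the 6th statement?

The 6-note cells begin on Bb2, Ab2, G2 — each down a 2nd from the last.
Continuing: F2 → Eb2 → D2. Statement 6 starts on D2.

D2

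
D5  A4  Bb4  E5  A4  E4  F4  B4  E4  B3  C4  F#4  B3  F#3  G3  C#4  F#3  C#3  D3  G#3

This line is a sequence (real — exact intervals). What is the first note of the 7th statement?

G#2

Taking 4-note groups, the heads are D5, A4, E4, B3, F#3: the pattern moves down a 4th.
Continuing: C#3 → G#2. Statement 7 starts on G#2.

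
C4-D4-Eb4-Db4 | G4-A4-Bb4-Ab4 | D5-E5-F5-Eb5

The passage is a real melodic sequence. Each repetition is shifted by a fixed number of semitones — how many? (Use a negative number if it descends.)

With a 4-note motive the entries are C4, G4, D5, each up a 5th from the previous.
C4→G4 is 67 − 60 = 7 semitones.

7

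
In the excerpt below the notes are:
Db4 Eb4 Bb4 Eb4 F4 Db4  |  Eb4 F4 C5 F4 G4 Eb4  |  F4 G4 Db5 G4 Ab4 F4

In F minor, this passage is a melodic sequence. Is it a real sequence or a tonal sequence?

Every note is diatonic to F minor.
Cell 1 has +7 semitones from note 2 to 3, but cell 3 has +6 — the interval quality changes while the contour stays the same, which is the hallmark of a tonal sequence.

tonal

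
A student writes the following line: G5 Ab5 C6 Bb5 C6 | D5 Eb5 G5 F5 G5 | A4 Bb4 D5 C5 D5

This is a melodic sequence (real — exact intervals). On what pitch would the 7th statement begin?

Taking 5-note groups, the heads are G5, D5, A4: the pattern moves down a 4th.
Extending the heads down a 4th: E4 → B3 → F#3 → C#3.

C#3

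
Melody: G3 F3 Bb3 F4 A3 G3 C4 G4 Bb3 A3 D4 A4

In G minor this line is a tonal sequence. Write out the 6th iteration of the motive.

Unit = 4 notes; the statements start on G3, A3, Bb3, moving up a 2nd each time.
Carrying on: C4 → D4 → Eb4.
Statement 6 starts on Eb4 and keeps the same diatonic contour: Eb4 D4 G4 D5.

Eb4 D4 G4 D5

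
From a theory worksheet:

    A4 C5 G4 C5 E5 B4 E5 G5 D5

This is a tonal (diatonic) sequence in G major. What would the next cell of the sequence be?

G5 B5 F#5

Unit = 3 notes; the statements start on A4, C5, E5, moving up a 3rd each time.
From G5 the diatonic shape gives G5 B5 F#5.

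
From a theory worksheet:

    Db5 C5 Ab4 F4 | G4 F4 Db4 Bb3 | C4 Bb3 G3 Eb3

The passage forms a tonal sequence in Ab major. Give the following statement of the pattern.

Taking 4-note groups, the heads are Db5, G4, C4: the pattern moves down a 5th.
So cell 4 is F3 Eb3 C3 Ab2.

F3 Eb3 C3 Ab2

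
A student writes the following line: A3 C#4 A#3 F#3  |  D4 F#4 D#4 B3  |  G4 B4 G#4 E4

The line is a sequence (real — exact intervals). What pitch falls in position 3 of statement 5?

F#5

The unit is 4 notes. Position-3 pitches of the 3 shown cells: A#3, D#4, G#4.
Extending up a 4th: C#5 → F#5.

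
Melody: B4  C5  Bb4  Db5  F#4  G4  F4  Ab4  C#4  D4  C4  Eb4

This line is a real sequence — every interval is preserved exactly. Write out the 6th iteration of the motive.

Unit = 4 notes; the statements start on B4, F#4, C#4, moving down a 4th each time.
Extending down a 4th: G#3 → D#3 → A#2.
Statement 6 starts on A#2 and keeps the same exact contour: A#2 B2 A2 C3.

A#2 B2 A2 C3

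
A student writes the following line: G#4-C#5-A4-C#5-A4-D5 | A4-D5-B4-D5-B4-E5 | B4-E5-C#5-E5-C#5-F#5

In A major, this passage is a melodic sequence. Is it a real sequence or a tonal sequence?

Every note is diatonic to A major.
Cell 1 has -4 semitones from note 2 to 3, but cell 2 has -3 — the interval quality changes while the contour stays the same, which is the hallmark of a tonal sequence.

tonal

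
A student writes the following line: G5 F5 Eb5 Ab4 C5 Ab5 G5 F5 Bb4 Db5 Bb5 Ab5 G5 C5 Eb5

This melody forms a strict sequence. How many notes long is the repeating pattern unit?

15 notes total. Splitting into 3 groups of 5:
G5 F5 Eb5 Ab4 C5 | Ab5 G5 F5 Bb4 Db5 | Bb5 Ab5 G5 C5 Eb5
Every group is a transposition up a 2nd of the one before; no shorter unit works.

5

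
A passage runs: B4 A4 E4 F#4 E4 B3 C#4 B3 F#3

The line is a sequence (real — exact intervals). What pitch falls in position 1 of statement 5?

D#3

With 3-note cells, note 1 of each statement runs B4, F#4, C#4.
Carrying that down a 4th forward: G#3 → D#3.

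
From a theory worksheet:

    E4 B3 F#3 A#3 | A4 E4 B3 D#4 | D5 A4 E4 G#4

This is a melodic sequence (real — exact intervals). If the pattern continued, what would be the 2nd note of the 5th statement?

G5

The unit is 4 notes. Position-2 pitches of the 3 shown cells: B3, E4, A4.
Each moves up a 4th. Continuing: D5 → G5.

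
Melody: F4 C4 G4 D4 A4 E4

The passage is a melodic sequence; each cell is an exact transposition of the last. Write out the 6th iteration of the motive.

D#5 A#4

The 2-note cells begin on F4, G4, A4 — each up a 2nd from the last.
Carrying on: B4 → C#5 → D#5.
From D#5 the exact shape gives D#5 A#4.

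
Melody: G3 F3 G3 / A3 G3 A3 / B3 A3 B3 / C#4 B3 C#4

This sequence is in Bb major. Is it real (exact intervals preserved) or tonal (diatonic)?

Each cell has the same semitone pattern (-2, 2) — intervals are preserved exactly.
And B3 lies outside Bb major, so the sequence is real rather than tonal.

real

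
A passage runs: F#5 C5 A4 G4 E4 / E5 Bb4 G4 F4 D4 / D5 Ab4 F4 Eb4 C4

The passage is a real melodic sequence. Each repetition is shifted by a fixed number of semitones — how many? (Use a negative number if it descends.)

-2

Taking 5-note groups, the heads are F#5, E5, D5: the pattern moves down a 2nd.
F#5 to E5 spans -2 semitones.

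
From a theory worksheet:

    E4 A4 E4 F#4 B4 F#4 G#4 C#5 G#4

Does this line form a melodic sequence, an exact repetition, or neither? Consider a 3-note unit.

Each 3-note cell is the previous one transposed up a 2nd.

sequence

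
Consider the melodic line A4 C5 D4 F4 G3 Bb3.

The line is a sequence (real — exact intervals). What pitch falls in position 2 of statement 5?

Ab2

With 2-note cells, note 2 of each statement runs C5, F4, Bb3.
Each moves down a 5th. Continuing: Eb3 → Ab2.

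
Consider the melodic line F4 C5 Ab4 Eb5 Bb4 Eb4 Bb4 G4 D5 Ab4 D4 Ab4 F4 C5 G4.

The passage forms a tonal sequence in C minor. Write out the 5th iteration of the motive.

Taking 5-note groups, the heads are F4, Eb4, D4: the pattern moves down a 2nd.
Continuing the starts: C4 → Bb3.
Statement 5 starts on Bb3 and keeps the same diatonic contour: Bb3 F4 D4 Ab4 Eb4.

Bb3 F4 D4 Ab4 Eb4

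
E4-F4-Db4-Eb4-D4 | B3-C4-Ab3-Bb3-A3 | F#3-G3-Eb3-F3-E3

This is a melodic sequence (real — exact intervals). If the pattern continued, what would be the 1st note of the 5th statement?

G#2

Grouping in 5s, the 1st note of each cell is E4, B3, F#3.
Each moves down a 4th. Continuing: C#3 → G#2.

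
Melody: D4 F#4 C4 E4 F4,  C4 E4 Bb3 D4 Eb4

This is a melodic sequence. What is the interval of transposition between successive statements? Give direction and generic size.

down a 2nd

Unit = 5 notes; the statements start on D4, C4, moving down a 2nd each time.
From D4 to C4: down a 2nd.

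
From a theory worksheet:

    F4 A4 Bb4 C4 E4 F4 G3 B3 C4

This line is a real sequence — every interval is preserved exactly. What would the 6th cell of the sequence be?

E2 G#2 A2

Unit = 3 notes; the statements start on F4, C4, G3, moving down a 4th each time.
Extending down a 4th: D3 → A2 → E2.
From E2 the exact shape gives E2 G#2 A2.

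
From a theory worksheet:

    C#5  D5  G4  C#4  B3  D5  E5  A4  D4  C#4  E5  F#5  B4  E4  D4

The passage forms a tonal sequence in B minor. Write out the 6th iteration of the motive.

With a 5-note motive the entries are C#5, D5, E5, each up a 2nd from the previous.
Extending up a 2nd: F#5 → G5 → A5.
So cell 6 is A5 B5 E5 A4 G4.

A5 B5 E5 A4 G4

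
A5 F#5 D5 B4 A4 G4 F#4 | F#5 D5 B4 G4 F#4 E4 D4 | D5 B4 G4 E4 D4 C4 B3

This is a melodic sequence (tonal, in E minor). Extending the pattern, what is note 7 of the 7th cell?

A2

Grouping in 7s, the 7th note of each cell is F#4, D4, B3.
Carrying that down a 3rd forward: G3 → E3 → C3 → A2.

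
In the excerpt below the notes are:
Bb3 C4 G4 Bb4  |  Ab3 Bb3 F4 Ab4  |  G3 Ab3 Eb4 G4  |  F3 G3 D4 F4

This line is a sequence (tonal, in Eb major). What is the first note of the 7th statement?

C3

Taking 4-note groups, the heads are Bb3, Ab3, G3, F3: the pattern moves down a 2nd.
Continuing: Eb3 → D3 → C3. Statement 7 starts on C3.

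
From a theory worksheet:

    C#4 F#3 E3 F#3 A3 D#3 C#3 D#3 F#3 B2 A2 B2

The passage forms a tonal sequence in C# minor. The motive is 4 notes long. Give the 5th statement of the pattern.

With a 4-note motive the entries are C#4, A3, F#3, each down a 3rd from the previous.
Extending down a 3rd: D#3 → B2.
Statement 5 starts on B2 and keeps the same diatonic contour: B2 E2 D#2 E2.

B2 E2 D#2 E2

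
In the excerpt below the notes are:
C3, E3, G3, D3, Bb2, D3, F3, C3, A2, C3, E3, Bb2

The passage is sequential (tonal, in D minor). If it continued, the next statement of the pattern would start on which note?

G2

With a 4-note motive the entries are C3, Bb2, A2, each down a 2nd from the previous.
The next head, down a 2nd from A2, is G2.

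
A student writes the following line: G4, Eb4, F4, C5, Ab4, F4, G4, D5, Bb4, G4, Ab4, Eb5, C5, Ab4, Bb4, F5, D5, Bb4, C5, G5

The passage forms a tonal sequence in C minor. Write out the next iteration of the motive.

Eb5 C5 D5 Ab5

Taking 4-note groups, the heads are G4, Ab4, Bb4, C5, D5: the pattern moves up a 2nd.
So cell 6 is Eb5 C5 D5 Ab5.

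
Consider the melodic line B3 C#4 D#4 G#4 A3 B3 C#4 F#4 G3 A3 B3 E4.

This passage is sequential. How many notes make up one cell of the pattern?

4

There are 12 notes; a 4-note unit gives 3 cells:
B3 C#4 D#4 G#4 | A3 B3 C#4 F#4 | G3 A3 B3 E4
Each cell is the previous one down a 2nd — so the unit is 4 notes.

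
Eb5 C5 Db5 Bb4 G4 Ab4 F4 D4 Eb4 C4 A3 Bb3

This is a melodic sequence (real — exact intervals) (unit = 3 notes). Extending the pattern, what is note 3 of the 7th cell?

G2

Grouping in 3s, the 3rd note of each cell is Db5, Ab4, Eb4, Bb3.
Extending down a 4th: F3 → C3 → G2.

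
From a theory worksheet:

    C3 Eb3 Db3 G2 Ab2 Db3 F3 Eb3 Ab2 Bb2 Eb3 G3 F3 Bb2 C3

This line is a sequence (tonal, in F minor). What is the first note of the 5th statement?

Unit = 5 notes; the statements start on C3, Db3, Eb3, moving up a 2nd each time.
Continuing: F3 → G3. Statement 5 starts on G3.

G3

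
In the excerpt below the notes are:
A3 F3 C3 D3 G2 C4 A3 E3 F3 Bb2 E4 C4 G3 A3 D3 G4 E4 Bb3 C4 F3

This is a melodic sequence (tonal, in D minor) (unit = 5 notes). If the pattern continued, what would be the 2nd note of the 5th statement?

G4

Grouping in 5s, the 2nd note of each cell is F3, A3, C4, E4.
From E4, up a 3rd gives G4.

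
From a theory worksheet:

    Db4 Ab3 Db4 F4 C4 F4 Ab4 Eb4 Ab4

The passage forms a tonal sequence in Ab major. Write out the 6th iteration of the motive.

With a 3-note motive the entries are Db4, F4, Ab4, each up a 3rd from the previous.
Carrying on: C5 → Eb5 → G5.
From G5 the diatonic shape gives G5 Db5 G5.

G5 Db5 G5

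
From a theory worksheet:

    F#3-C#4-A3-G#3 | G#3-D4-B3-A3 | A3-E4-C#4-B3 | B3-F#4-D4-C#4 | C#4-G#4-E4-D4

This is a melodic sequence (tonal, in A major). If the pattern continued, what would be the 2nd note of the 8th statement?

With 4-note cells, note 2 of each statement runs C#4, D4, E4, F#4, G#4.
Extending up a 2nd: A4 → B4 → C#5.

C#5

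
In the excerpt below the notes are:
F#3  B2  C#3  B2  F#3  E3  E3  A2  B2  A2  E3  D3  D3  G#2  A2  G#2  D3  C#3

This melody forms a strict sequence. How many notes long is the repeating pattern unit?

18 notes total. Splitting into 3 groups of 6:
F#3 B2 C#3 B2 F#3 E3 | E3 A2 B2 A2 E3 D3 | D3 G#2 A2 G#2 D3 C#3
That's a consistent down a 2nd shift per cell, and no other grouping gives one.

6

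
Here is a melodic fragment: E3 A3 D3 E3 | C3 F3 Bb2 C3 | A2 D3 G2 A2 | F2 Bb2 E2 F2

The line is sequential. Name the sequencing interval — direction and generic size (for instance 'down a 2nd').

Taking 4-note groups, the heads are E3, C3, A2, F2: the pattern moves down a 3rd.
From E3 to C3: down a 3rd.

down a 3rd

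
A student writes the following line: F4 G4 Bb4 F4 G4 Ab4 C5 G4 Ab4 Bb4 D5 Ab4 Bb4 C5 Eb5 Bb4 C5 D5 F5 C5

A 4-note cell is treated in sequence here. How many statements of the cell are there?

5

20 notes in groups of 4 gives 20/4 = 5 statements.
Starts: F4, G4, Ab4, Bb4, C5 — each up a 2nd.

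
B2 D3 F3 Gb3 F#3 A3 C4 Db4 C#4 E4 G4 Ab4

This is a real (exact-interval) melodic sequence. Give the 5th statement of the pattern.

D#5 F#5 A5 Bb5

Taking 4-note groups, the heads are B2, F#3, C#4: the pattern moves up a 5th.
Extending up a 5th: G#4 → D#5.
So cell 5 is D#5 F#5 A5 Bb5.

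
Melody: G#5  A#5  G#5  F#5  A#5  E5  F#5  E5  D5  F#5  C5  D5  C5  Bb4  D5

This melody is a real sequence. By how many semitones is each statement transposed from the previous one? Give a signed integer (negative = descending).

-4

Unit = 5 notes; the statements start on G#5, E5, C5, moving down a 3rd each time.
G#5 to E5 spans -4 semitones.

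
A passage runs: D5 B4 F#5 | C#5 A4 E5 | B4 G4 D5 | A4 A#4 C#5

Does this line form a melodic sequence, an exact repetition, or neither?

Note 2 of cell 4 is A#4; if this were a sequence it would be F#4. No unit length gives a consistent transposition pattern.

neither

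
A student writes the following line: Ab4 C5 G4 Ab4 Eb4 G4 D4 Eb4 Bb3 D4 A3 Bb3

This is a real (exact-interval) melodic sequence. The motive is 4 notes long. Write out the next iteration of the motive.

F3 A3 E3 F3

The 4-note cells begin on Ab4, Eb4, Bb3 — each down a 4th from the last.
So cell 4 is F3 A3 E3 F3.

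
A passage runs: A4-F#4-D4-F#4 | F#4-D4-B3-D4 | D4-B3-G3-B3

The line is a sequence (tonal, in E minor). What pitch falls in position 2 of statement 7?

The unit is 4 notes. Position-2 pitches of the 3 shown cells: F#4, D4, B3.
Carrying that down a 3rd forward: G3 → E3 → C3 → A2.

A2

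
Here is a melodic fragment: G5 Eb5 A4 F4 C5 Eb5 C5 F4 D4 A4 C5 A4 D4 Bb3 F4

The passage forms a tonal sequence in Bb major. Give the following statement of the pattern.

Taking 5-note groups, the heads are G5, Eb5, C5: the pattern moves down a 3rd.
So cell 4 is A4 F4 Bb3 G3 D4.

A4 F4 Bb3 G3 D4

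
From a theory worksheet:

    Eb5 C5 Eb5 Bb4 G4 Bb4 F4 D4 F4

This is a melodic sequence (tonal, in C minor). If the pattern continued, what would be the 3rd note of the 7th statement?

With 3-note cells, note 3 of each statement runs Eb5, Bb4, F4.
Extending down a 4th: C4 → G3 → D3 → Ab2.

Ab2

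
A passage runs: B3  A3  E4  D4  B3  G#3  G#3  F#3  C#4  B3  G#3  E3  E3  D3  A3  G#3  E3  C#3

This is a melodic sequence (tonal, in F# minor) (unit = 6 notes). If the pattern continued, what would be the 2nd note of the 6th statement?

E2

Grouping in 6s, the 2nd note of each cell is A3, F#3, D3.
Extending down a 3rd: B2 → G#2 → E2.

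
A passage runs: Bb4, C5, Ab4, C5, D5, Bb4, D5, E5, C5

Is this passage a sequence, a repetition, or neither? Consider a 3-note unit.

Each 3-note cell is the previous one transposed up a 2nd.

sequence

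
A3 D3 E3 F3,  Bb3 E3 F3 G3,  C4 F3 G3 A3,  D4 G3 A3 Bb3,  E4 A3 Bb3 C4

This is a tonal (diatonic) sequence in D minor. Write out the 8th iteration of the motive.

Unit = 4 notes; the statements start on A3, Bb3, C4, D4, E4, moving up a 2nd each time.
Extending up a 2nd: F4 → G4 → A4.
So cell 8 is A4 D4 E4 F4.

A4 D4 E4 F4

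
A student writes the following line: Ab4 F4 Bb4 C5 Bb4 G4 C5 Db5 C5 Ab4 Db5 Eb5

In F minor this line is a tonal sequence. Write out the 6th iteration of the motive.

Unit = 4 notes; the statements start on Ab4, Bb4, C5, moving up a 2nd each time.
Carrying on: Db5 → Eb5 → F5.
From F5 the diatonic shape gives F5 Db5 G5 Ab5.

F5 Db5 G5 Ab5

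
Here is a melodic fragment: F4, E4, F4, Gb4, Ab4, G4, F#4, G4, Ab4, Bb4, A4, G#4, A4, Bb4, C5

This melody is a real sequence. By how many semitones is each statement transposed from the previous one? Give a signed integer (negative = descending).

With a 5-note motive the entries are F4, G4, A4, each up a 2nd from the previous.
Counting half-steps from F4 to G4: 2.

2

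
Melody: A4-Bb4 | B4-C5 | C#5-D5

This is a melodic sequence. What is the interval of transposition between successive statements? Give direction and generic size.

up a 2nd

Unit = 2 notes; the statements start on A4, B4, C#5, moving up a 2nd each time.
From A4 to B4: up a 2nd.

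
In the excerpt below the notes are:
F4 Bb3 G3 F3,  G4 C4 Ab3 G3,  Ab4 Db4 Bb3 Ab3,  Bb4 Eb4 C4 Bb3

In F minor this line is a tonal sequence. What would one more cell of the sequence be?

C5 F4 Db4 C4

With a 4-note motive the entries are F4, G4, Ab4, Bb4, each up a 2nd from the previous.
Statement 5 starts on C5 and keeps the same diatonic contour: C5 F4 Db4 C4.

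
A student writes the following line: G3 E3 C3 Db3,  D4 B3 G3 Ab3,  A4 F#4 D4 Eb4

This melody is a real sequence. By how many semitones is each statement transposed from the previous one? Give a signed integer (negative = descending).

7

Unit = 4 notes; the statements start on G3, D4, A4, moving up a 5th each time.
G3→D4 is 62 − 55 = 7 semitones.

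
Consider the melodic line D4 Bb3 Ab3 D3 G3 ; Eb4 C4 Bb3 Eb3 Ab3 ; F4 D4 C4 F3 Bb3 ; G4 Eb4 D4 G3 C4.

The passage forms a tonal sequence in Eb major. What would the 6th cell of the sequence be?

The 5-note cells begin on D4, Eb4, F4, G4 — each up a 2nd from the last.
Extending up a 2nd: Ab4 → Bb4.
Statement 6 starts on Bb4 and keeps the same diatonic contour: Bb4 G4 F4 Bb3 Eb4.

Bb4 G4 F4 Bb3 Eb4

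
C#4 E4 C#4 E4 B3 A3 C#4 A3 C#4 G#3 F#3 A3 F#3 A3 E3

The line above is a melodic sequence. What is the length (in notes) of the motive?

5

Try groups of 5 (3 cells in 15 notes):
C#4 E4 C#4 E4 B3 | A3 C#4 A3 C#4 G#3 | F#3 A3 F#3 A3 E3
That's a consistent down a 3rd shift per cell, and no other grouping gives one.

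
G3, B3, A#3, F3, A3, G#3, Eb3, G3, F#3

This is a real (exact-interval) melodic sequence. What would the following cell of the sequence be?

Db3 F3 E3

The 3-note cells begin on G3, F3, Eb3 — each down a 2nd from the last.
So cell 4 is Db3 F3 E3.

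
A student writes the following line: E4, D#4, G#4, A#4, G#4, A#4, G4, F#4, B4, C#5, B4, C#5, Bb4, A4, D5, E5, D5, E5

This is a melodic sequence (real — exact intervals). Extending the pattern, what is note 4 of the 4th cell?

The unit is 6 notes. Position-4 pitches of the 3 shown cells: A#4, C#5, E5.
From E5, up a 3rd gives G5.

G5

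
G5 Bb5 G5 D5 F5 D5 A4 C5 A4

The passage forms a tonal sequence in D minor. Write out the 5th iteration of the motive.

Taking 3-note groups, the heads are G5, D5, A4: the pattern moves down a 4th.
Carrying on: E4 → Bb3.
So cell 5 is Bb3 D4 Bb3.

Bb3 D4 Bb3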